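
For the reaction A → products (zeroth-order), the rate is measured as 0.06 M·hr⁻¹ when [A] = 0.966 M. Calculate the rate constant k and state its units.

0.06 M·hr⁻¹

Step 1: For a zeroth-order reaction, rate = k (independent of concentration).
Step 2: k = rate = 0.06 M·hr⁻¹.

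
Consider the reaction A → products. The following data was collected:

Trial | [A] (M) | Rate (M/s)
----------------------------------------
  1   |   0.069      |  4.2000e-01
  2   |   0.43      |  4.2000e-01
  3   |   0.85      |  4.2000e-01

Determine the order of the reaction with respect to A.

zeroth order (0)

Step 1: Compare trials - when concentration changes, rate stays constant.
Step 2: rate₂/rate₁ = 4.2000e-01/4.2000e-01 = 1
Step 3: [A]₂/[A]₁ = 0.43/0.069 = 6.232
Step 4: Since rate ratio ≈ (conc ratio)^0, the reaction is zeroth order.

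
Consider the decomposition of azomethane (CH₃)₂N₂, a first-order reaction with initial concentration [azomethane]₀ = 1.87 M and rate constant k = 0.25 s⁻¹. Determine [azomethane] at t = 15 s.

0.04398 M

Step 1: For a first-order reaction: [azomethane] = [azomethane]₀ × e^(-kt)
Step 2: [azomethane] = 1.87 × e^(-0.25 × 15)
Step 3: [azomethane] = 1.87 × e^(-3.75)
Step 4: [azomethane] = 1.87 × 0.0235177 = 0.04398 M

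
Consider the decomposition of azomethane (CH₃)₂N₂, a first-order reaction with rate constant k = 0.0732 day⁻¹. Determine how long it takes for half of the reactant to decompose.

9.469 day

Step 1: For a first-order reaction, t₁/₂ = ln(2)/k
Step 2: t₁/₂ = ln(2)/0.0732
Step 3: t₁/₂ = 0.6931/0.0732 = 9.469 day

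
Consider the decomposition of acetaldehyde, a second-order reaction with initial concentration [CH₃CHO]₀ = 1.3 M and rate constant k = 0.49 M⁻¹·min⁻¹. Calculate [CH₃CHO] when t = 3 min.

0.4466 M

Step 1: For a second-order reaction: 1/[CH₃CHO] = 1/[CH₃CHO]₀ + kt
Step 2: 1/[CH₃CHO] = 1/1.3 + 0.49 × 3
Step 3: 1/[CH₃CHO] = 0.7692 + 1.47 = 2.239
Step 4: [CH₃CHO] = 1/2.239 = 0.4466 M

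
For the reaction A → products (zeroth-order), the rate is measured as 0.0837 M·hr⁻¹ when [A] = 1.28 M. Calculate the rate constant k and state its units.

0.0837 M·hr⁻¹

Step 1: For a zeroth-order reaction, rate = k (independent of concentration).
Step 2: k = rate = 0.0837 M·hr⁻¹.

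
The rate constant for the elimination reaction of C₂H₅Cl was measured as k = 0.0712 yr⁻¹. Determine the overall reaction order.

first order (1)

Step 1: The units of k for an nth-order reaction are (concentration)^(1-n)·(time)⁻¹.
Step 2: Here k has units yr⁻¹, so the concentration exponent is 0.
Step 3: 1 - n = 0 ⇒ n = 1. The reaction is first order.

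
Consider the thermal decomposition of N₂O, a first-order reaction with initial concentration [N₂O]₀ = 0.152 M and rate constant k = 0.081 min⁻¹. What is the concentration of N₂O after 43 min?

0.004669 M

Step 1: For a first-order reaction: [N₂O] = [N₂O]₀ × e^(-kt)
Step 2: [N₂O] = 0.152 × e^(-0.081 × 43)
Step 3: [N₂O] = 0.152 × e^(-3.483)
Step 4: [N₂O] = 0.152 × 0.0307151 = 0.004669 M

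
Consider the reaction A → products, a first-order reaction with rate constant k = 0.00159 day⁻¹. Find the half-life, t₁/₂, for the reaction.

435.9 day

Step 1: For a first-order reaction, t₁/₂ = ln(2)/k
Step 2: t₁/₂ = ln(2)/0.00159
Step 3: t₁/₂ = 0.6931/0.00159 = 435.9 day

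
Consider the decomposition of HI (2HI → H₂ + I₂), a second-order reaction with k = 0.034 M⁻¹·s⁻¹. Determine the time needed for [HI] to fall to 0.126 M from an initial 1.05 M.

205.4 s

Step 1: For second-order: t = (1/[HI] - 1/[HI]₀)/k
Step 2: t = (1/0.126 - 1/1.05)/0.034
Step 3: t = (7.937 - 0.9524)/0.034
Step 4: t = 6.984/0.034 = 205.4 s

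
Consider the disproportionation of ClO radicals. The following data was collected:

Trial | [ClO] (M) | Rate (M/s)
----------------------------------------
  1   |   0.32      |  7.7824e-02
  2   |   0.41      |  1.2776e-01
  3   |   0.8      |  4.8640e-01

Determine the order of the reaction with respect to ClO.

second order (2)

Step 1: Compare trials to find order n where rate₂/rate₁ = ([ClO]₂/[ClO]₁)^n
Step 2: rate₂/rate₁ = 1.2776e-01/7.7824e-02 = 1.642
Step 3: [ClO]₂/[ClO]₁ = 0.41/0.32 = 1.281
Step 4: n = ln(1.642)/ln(1.281) = 2.00 ≈ 2
Step 5: The reaction is second order in ClO.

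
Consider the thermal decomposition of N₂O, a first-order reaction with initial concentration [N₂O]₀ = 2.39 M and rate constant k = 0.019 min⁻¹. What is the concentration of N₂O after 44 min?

1.036 M

Step 1: For a first-order reaction: [N₂O] = [N₂O]₀ × e^(-kt)
Step 2: [N₂O] = 2.39 × e^(-0.019 × 44)
Step 3: [N₂O] = 2.39 × e^(-0.836)
Step 4: [N₂O] = 2.39 × 0.433441 = 1.036 M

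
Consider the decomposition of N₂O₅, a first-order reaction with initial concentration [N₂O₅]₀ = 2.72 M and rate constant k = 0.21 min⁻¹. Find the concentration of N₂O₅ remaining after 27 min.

0.009378 M

Step 1: For a first-order reaction: [N₂O₅] = [N₂O₅]₀ × e^(-kt)
Step 2: [N₂O₅] = 2.72 × e^(-0.21 × 27)
Step 3: [N₂O₅] = 2.72 × e^(-5.67)
Step 4: [N₂O₅] = 2.72 × 0.00344787 = 0.009378 M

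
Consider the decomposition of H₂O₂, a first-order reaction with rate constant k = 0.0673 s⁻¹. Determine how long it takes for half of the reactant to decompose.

10.3 s

Step 1: For a first-order reaction, t₁/₂ = ln(2)/k
Step 2: t₁/₂ = ln(2)/0.0673
Step 3: t₁/₂ = 0.6931/0.0673 = 10.3 s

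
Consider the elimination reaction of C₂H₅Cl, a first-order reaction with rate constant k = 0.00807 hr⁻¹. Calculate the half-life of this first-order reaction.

85.89 hr

Step 1: For a first-order reaction, t₁/₂ = ln(2)/k
Step 2: t₁/₂ = ln(2)/0.00807
Step 3: t₁/₂ = 0.6931/0.00807 = 85.89 hr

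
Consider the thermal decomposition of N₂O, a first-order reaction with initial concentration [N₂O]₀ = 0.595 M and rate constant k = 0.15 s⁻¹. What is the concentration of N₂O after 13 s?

0.08465 M

Step 1: For a first-order reaction: [N₂O] = [N₂O]₀ × e^(-kt)
Step 2: [N₂O] = 0.595 × e^(-0.15 × 13)
Step 3: [N₂O] = 0.595 × e^(-1.95)
Step 4: [N₂O] = 0.595 × 0.142274 = 0.08465 M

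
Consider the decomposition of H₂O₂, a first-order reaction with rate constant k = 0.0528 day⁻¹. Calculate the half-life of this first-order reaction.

13.13 day

Step 1: For a first-order reaction, t₁/₂ = ln(2)/k
Step 2: t₁/₂ = ln(2)/0.0528
Step 3: t₁/₂ = 0.6931/0.0528 = 13.13 day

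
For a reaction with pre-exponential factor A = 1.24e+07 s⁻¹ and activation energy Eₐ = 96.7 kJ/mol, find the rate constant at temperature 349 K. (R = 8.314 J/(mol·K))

4.17e-08 s⁻¹

Step 1: Use the Arrhenius equation: k = A × exp(-Eₐ/RT)
Step 2: Convert Eₐ to J/mol: 96.7 kJ/mol = 96700 J/mol
Step 3: Calculate the exponent: -Eₐ/(RT) = -96700/(8.314 × 349) = -33.32660
Step 4: k = 1.24e+07 × exp(-33.32660)
Step 5: k = 1.24e+07 × 3.36079e-15 = 4.1674e-08 s⁻¹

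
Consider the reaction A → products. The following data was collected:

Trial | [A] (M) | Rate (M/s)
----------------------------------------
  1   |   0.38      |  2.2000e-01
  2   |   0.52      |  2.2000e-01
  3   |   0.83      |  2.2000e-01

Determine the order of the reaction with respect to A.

zeroth order (0)

Step 1: Compare trials - when concentration changes, rate stays constant.
Step 2: rate₂/rate₁ = 2.2000e-01/2.2000e-01 = 1
Step 3: [A]₂/[A]₁ = 0.52/0.38 = 1.368
Step 4: Since rate ratio ≈ (conc ratio)^0, the reaction is zeroth order.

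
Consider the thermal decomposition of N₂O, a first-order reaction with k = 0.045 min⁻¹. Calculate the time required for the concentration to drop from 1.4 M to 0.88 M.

10.32 min

Step 1: For first-order: t = ln([N₂O]₀/[N₂O])/k
Step 2: t = ln(1.4/0.88)/0.045
Step 3: t = ln(1.591)/0.045
Step 4: t = 0.4643/0.045 = 10.32 min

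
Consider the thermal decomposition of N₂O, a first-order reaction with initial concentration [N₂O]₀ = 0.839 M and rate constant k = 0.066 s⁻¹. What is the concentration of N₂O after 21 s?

0.2098 M

Step 1: For a first-order reaction: [N₂O] = [N₂O]₀ × e^(-kt)
Step 2: [N₂O] = 0.839 × e^(-0.066 × 21)
Step 3: [N₂O] = 0.839 × e^(-1.386)
Step 4: [N₂O] = 0.839 × 0.250074 = 0.2098 M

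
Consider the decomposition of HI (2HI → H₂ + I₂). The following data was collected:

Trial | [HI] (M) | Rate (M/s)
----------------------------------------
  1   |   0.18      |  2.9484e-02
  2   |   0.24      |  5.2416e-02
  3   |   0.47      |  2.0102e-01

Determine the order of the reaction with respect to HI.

second order (2)

Step 1: Compare trials to find order n where rate₂/rate₁ = ([HI]₂/[HI]₁)^n
Step 2: rate₂/rate₁ = 5.2416e-02/2.9484e-02 = 1.778
Step 3: [HI]₂/[HI]₁ = 0.24/0.18 = 1.333
Step 4: n = ln(1.778)/ln(1.333) = 2.00 ≈ 2
Step 5: The reaction is second order in HI.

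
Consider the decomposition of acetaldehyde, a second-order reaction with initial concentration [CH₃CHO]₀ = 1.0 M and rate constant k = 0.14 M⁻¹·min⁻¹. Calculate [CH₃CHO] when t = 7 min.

0.5051 M

Step 1: For a second-order reaction: 1/[CH₃CHO] = 1/[CH₃CHO]₀ + kt
Step 2: 1/[CH₃CHO] = 1/1.0 + 0.14 × 7
Step 3: 1/[CH₃CHO] = 1 + 0.98 = 1.98
Step 4: [CH₃CHO] = 1/1.98 = 0.5051 M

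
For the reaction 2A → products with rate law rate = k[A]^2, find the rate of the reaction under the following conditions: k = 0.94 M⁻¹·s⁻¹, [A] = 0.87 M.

0.7115 M/s

Step 1: Identify the rate law: rate = k[A]^2
Step 2: Substitute values: rate = 0.94 × (0.87)^2
Step 3: Calculate: rate = 0.94 × 0.7569 = 0.711486 M/s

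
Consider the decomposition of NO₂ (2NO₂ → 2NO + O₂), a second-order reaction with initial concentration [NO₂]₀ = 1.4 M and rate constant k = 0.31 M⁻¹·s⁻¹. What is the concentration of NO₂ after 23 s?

0.1275 M

Step 1: For a second-order reaction: 1/[NO₂] = 1/[NO₂]₀ + kt
Step 2: 1/[NO₂] = 1/1.4 + 0.31 × 23
Step 3: 1/[NO₂] = 0.7143 + 7.13 = 7.844
Step 4: [NO₂] = 1/7.844 = 0.1275 M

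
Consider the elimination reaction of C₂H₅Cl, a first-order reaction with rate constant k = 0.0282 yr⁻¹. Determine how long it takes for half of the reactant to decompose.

24.58 yr

Step 1: For a first-order reaction, t₁/₂ = ln(2)/k
Step 2: t₁/₂ = ln(2)/0.0282
Step 3: t₁/₂ = 0.6931/0.0282 = 24.58 yr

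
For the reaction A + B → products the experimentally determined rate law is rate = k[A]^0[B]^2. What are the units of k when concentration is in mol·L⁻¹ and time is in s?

(mol·L⁻¹)⁻¹·s⁻¹

Step 1: Overall order = 0 + 2 = 2.
Step 2: rate has units mol·L⁻¹·s⁻¹; [A]^0[B]^2 has units (mol·L⁻¹)^2.
Step 3: k = rate/([A]^0[B]^2), so units of k = (mol·L⁻¹)^(1-2)·s⁻¹ = (mol·L⁻¹)⁻¹·s⁻¹.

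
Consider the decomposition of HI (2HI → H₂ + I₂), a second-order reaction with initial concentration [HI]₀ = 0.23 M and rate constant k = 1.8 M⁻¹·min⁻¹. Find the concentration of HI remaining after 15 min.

0.0319 M

Step 1: For a second-order reaction: 1/[HI] = 1/[HI]₀ + kt
Step 2: 1/[HI] = 1/0.23 + 1.8 × 15
Step 3: 1/[HI] = 4.348 + 27 = 31.35
Step 4: [HI] = 1/31.35 = 0.0319 M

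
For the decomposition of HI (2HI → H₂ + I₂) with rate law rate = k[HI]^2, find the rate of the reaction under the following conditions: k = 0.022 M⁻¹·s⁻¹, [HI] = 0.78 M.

0.01338 M/s

Step 1: Identify the rate law: rate = k[HI]^2
Step 2: Substitute values: rate = 0.022 × (0.78)^2
Step 3: Calculate: rate = 0.022 × 0.6084 = 0.0133848 M/s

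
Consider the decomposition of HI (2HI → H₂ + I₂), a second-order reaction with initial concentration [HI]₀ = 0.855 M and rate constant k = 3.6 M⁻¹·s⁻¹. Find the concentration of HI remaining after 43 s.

0.006412 M

Step 1: For a second-order reaction: 1/[HI] = 1/[HI]₀ + kt
Step 2: 1/[HI] = 1/0.855 + 3.6 × 43
Step 3: 1/[HI] = 1.17 + 154.8 = 156
Step 4: [HI] = 1/156 = 0.006412 M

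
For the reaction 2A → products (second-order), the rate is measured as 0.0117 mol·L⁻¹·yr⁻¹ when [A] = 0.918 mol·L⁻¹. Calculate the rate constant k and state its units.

0.01388 (mol·L⁻¹)⁻¹·yr⁻¹

Step 1: rate = k[A]^2, so k = rate / [A]^2.
Step 2: k = 0.0117 / (0.918)^2 = 0.0117 / 0.8427.
Step 3: k = 0.01388 (mol·L⁻¹)⁻¹·yr⁻¹.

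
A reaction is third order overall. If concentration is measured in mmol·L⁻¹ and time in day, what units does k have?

(mmol·L⁻¹)⁻²·day⁻¹

Step 1: For overall order n, rate = k × (concentration)^n.
Step 2: Rate has units mmol·L⁻¹·day⁻¹; concentration term has units (mmol·L⁻¹)^3.
Step 3: k = rate / (concentration)^n, so units of k = (mmol·L⁻¹)^(1-3)·day⁻¹ = (mmol·L⁻¹)⁻²·day⁻¹.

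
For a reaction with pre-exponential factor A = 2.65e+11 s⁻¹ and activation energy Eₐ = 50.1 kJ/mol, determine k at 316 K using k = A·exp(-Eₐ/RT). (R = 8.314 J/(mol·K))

1.38e+03 s⁻¹

Step 1: Use the Arrhenius equation: k = A × exp(-Eₐ/RT)
Step 2: Convert Eₐ to J/mol: 50.1 kJ/mol = 50100 J/mol
Step 3: Calculate the exponent: -Eₐ/(RT) = -50100/(8.314 × 316) = -19.06956
Step 4: k = 2.65e+11 × exp(-19.06956)
Step 5: k = 2.65e+11 × 5.22631e-09 = 1.3850e+03 s⁻¹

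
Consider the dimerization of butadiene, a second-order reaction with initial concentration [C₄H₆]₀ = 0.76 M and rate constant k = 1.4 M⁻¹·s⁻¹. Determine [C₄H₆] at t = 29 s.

0.02386 M

Step 1: For a second-order reaction: 1/[C₄H₆] = 1/[C₄H₆]₀ + kt
Step 2: 1/[C₄H₆] = 1/0.76 + 1.4 × 29
Step 3: 1/[C₄H₆] = 1.316 + 40.6 = 41.92
Step 4: [C₄H₆] = 1/41.92 = 0.02386 M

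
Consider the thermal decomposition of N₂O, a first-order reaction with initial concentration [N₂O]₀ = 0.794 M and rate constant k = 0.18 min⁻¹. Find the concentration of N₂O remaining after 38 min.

0.0008497 M

Step 1: For a first-order reaction: [N₂O] = [N₂O]₀ × e^(-kt)
Step 2: [N₂O] = 0.794 × e^(-0.18 × 38)
Step 3: [N₂O] = 0.794 × e^(-6.84)
Step 4: [N₂O] = 0.794 × 0.0010701 = 0.0008497 M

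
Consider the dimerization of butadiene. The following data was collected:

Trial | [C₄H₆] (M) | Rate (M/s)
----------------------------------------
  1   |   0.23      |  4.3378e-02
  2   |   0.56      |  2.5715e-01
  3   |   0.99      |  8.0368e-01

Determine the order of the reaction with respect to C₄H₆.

second order (2)

Step 1: Compare trials to find order n where rate₂/rate₁ = ([C₄H₆]₂/[C₄H₆]₁)^n
Step 2: rate₂/rate₁ = 2.5715e-01/4.3378e-02 = 5.928
Step 3: [C₄H₆]₂/[C₄H₆]₁ = 0.56/0.23 = 2.435
Step 4: n = ln(5.928)/ln(2.435) = 2.00 ≈ 2
Step 5: The reaction is second order in C₄H₆.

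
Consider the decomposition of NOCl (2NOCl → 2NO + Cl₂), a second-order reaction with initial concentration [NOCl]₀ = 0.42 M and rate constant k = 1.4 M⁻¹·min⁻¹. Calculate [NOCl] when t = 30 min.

0.02253 M

Step 1: For a second-order reaction: 1/[NOCl] = 1/[NOCl]₀ + kt
Step 2: 1/[NOCl] = 1/0.42 + 1.4 × 30
Step 3: 1/[NOCl] = 2.381 + 42 = 44.38
Step 4: [NOCl] = 1/44.38 = 0.02253 M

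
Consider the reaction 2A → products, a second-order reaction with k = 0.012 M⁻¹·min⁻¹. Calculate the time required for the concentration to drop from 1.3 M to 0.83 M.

36.3 min

Step 1: For second-order: t = (1/[A] - 1/[A]₀)/k
Step 2: t = (1/0.83 - 1/1.3)/0.012
Step 3: t = (1.205 - 0.7692)/0.012
Step 4: t = 0.4356/0.012 = 36.3 min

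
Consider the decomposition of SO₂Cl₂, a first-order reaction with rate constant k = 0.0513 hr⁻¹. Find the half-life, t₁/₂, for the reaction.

13.51 hr

Step 1: For a first-order reaction, t₁/₂ = ln(2)/k
Step 2: t₁/₂ = ln(2)/0.0513
Step 3: t₁/₂ = 0.6931/0.0513 = 13.51 hr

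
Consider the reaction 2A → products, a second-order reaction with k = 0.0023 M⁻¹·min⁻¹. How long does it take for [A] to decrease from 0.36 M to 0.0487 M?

7720 min

Step 1: For second-order: t = (1/[A] - 1/[A]₀)/k
Step 2: t = (1/0.0487 - 1/0.36)/0.0023
Step 3: t = (20.53 - 2.778)/0.0023
Step 4: t = 17.76/0.0023 = 7720 min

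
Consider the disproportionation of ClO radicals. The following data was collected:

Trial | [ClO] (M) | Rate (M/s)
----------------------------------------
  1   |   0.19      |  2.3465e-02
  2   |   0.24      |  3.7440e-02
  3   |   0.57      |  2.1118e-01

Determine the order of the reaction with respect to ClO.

second order (2)

Step 1: Compare trials to find order n where rate₂/rate₁ = ([ClO]₂/[ClO]₁)^n
Step 2: rate₂/rate₁ = 3.7440e-02/2.3465e-02 = 1.596
Step 3: [ClO]₂/[ClO]₁ = 0.24/0.19 = 1.263
Step 4: n = ln(1.596)/ln(1.263) = 2.00 ≈ 2
Step 5: The reaction is second order in ClO.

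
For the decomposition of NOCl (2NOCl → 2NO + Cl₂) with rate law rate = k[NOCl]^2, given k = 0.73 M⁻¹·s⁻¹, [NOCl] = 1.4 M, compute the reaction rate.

1.431 M/s

Step 1: Identify the rate law: rate = k[NOCl]^2
Step 2: Substitute values: rate = 0.73 × (1.4)^2
Step 3: Calculate: rate = 0.73 × 1.96 = 1.4308 M/s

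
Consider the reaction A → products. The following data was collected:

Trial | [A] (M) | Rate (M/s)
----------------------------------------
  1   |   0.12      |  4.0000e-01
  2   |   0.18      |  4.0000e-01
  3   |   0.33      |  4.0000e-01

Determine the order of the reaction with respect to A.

zeroth order (0)

Step 1: Compare trials - when concentration changes, rate stays constant.
Step 2: rate₂/rate₁ = 4.0000e-01/4.0000e-01 = 1
Step 3: [A]₂/[A]₁ = 0.18/0.12 = 1.5
Step 4: Since rate ratio ≈ (conc ratio)^0, the reaction is zeroth order.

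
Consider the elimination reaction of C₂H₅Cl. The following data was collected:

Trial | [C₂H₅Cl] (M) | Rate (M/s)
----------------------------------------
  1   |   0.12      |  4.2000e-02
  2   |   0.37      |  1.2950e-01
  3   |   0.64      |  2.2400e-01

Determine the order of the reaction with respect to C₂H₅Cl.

first order (1)

Step 1: Compare trials to find order n where rate₂/rate₁ = ([C₂H₅Cl]₂/[C₂H₅Cl]₁)^n
Step 2: rate₂/rate₁ = 1.2950e-01/4.2000e-02 = 3.083
Step 3: [C₂H₅Cl]₂/[C₂H₅Cl]₁ = 0.37/0.12 = 3.083
Step 4: n = ln(3.083)/ln(3.083) = 1.00 ≈ 1
Step 5: The reaction is first order in C₂H₅Cl.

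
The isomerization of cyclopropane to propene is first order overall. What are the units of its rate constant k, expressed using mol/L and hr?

hr⁻¹

Step 1: For overall order n, rate = k × (concentration)^n.
Step 2: Rate has units mol/L·hr⁻¹; concentration term has units (mol/L)^1.
Step 3: k = rate / (concentration)^n, so units of k = (mol/L)^(1-1)·hr⁻¹ = hr⁻¹.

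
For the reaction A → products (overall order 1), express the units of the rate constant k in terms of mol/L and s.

s⁻¹

Step 1: For overall order n, rate = k × (concentration)^n.
Step 2: Rate has units mol/L·s⁻¹; concentration term has units (mol/L)^1.
Step 3: k = rate / (concentration)^n, so units of k = (mol/L)^(1-1)·s⁻¹ = s⁻¹.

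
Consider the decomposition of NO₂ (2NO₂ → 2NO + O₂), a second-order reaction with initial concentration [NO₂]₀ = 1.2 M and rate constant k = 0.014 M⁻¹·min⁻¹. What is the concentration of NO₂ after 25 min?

0.8451 M

Step 1: For a second-order reaction: 1/[NO₂] = 1/[NO₂]₀ + kt
Step 2: 1/[NO₂] = 1/1.2 + 0.014 × 25
Step 3: 1/[NO₂] = 0.8333 + 0.35 = 1.183
Step 4: [NO₂] = 1/1.183 = 0.8451 M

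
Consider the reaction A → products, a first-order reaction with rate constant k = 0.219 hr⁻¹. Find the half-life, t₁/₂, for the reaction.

3.165 hr

Step 1: For a first-order reaction, t₁/₂ = ln(2)/k
Step 2: t₁/₂ = ln(2)/0.219
Step 3: t₁/₂ = 0.6931/0.219 = 3.165 hr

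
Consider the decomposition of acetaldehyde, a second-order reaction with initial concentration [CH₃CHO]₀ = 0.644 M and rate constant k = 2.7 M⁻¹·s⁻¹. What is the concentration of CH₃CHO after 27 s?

0.01343 M

Step 1: For a second-order reaction: 1/[CH₃CHO] = 1/[CH₃CHO]₀ + kt
Step 2: 1/[CH₃CHO] = 1/0.644 + 2.7 × 27
Step 3: 1/[CH₃CHO] = 1.553 + 72.9 = 74.45
Step 4: [CH₃CHO] = 1/74.45 = 0.01343 M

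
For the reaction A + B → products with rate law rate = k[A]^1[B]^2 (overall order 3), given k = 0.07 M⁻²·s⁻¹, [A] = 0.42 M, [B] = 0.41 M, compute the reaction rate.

0.004942 M/s

Step 1: The rate law is rate = k[A]^1[B]^2, overall order = 1+2 = 3
Step 2: Substitute values: rate = 0.07 × (0.42)^1 × (0.41)^2
Step 3: rate = 0.07 × 0.42 × 0.1681 = 0.00494214 M/s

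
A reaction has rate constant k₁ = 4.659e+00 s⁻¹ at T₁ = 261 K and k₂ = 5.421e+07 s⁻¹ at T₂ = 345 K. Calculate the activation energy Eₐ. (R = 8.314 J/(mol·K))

145.0 kJ/mol

Step 1: Use the two-temperature Arrhenius form: ln(k₂/k₁) = -Eₐ/R × (1/T₂ - 1/T₁)
Step 2: ln(k₂/k₁) = ln(5.421e+07/4.659e+00) = ln(1.16355e+07) = 16.2696
Step 3: 1/T₂ - 1/T₁ = 1/345 - 1/261 = -9.328669e-04 K⁻¹
Step 4: Eₐ = -R × ln(k₂/k₁) / (1/T₂ - 1/T₁) = -8.314 × 16.2696 / -9.328669e-04
Step 5: Eₐ = 1.4500e+05 J/mol = 145.0 kJ/mol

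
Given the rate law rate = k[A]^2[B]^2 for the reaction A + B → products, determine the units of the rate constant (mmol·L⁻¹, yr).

(mmol·L⁻¹)⁻³·yr⁻¹

Step 1: Overall order = 2 + 2 = 4.
Step 2: rate has units mmol·L⁻¹·yr⁻¹; [A]^2[B]^2 has units (mmol·L⁻¹)^4.
Step 3: k = rate/([A]^2[B]^2), so units of k = (mmol·L⁻¹)^(1-4)·yr⁻¹ = (mmol·L⁻¹)⁻³·yr⁻¹.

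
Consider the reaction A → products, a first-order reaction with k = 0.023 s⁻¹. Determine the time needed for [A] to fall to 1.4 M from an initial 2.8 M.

30.14 s

Step 1: For first-order: t = ln([A]₀/[A])/k
Step 2: t = ln(2.8/1.4)/0.023
Step 3: t = ln(2)/0.023
Step 4: t = 0.6931/0.023 = 30.14 s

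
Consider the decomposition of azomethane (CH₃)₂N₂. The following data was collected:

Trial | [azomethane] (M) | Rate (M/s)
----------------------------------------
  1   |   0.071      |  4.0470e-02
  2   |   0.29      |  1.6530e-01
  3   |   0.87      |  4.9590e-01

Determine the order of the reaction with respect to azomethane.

first order (1)

Step 1: Compare trials to find order n where rate₂/rate₁ = ([azomethane]₂/[azomethane]₁)^n
Step 2: rate₂/rate₁ = 1.6530e-01/4.0470e-02 = 4.085
Step 3: [azomethane]₂/[azomethane]₁ = 0.29/0.071 = 4.085
Step 4: n = ln(4.085)/ln(4.085) = 1.00 ≈ 1
Step 5: The reaction is first order in azomethane.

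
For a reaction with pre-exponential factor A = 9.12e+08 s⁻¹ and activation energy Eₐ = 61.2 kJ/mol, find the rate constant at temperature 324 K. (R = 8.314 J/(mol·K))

1.24e-01 s⁻¹

Step 1: Use the Arrhenius equation: k = A × exp(-Eₐ/RT)
Step 2: Convert Eₐ to J/mol: 61.2 kJ/mol = 61200 J/mol
Step 3: Calculate the exponent: -Eₐ/(RT) = -61200/(8.314 × 324) = -22.71938
Step 4: k = 9.12e+08 × exp(-22.71938)
Step 5: k = 9.12e+08 × 1.35862e-10 = 1.2391e-01 s⁻¹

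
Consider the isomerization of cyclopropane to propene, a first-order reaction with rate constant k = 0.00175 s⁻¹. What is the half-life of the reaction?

396.1 s

Step 1: For a first-order reaction, t₁/₂ = ln(2)/k
Step 2: t₁/₂ = ln(2)/0.00175
Step 3: t₁/₂ = 0.6931/0.00175 = 396.1 s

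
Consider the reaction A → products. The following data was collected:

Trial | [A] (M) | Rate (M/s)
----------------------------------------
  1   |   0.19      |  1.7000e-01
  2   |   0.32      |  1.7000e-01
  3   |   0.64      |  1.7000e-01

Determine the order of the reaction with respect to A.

zeroth order (0)

Step 1: Compare trials - when concentration changes, rate stays constant.
Step 2: rate₂/rate₁ = 1.7000e-01/1.7000e-01 = 1
Step 3: [A]₂/[A]₁ = 0.32/0.19 = 1.684
Step 4: Since rate ratio ≈ (conc ratio)^0, the reaction is zeroth order.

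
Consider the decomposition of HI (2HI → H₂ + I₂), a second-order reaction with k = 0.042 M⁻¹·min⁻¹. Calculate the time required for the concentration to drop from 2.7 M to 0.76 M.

22.51 min

Step 1: For second-order: t = (1/[HI] - 1/[HI]₀)/k
Step 2: t = (1/0.76 - 1/2.7)/0.042
Step 3: t = (1.316 - 0.3704)/0.042
Step 4: t = 0.9454/0.042 = 22.51 min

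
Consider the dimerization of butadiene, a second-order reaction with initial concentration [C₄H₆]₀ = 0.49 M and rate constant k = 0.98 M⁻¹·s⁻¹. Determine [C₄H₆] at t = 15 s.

0.05973 M

Step 1: For a second-order reaction: 1/[C₄H₆] = 1/[C₄H₆]₀ + kt
Step 2: 1/[C₄H₆] = 1/0.49 + 0.98 × 15
Step 3: 1/[C₄H₆] = 2.041 + 14.7 = 16.74
Step 4: [C₄H₆] = 1/16.74 = 0.05973 M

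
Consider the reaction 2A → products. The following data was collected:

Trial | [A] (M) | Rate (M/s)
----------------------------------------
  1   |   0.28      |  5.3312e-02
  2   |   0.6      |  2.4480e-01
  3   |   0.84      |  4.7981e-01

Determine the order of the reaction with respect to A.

second order (2)

Step 1: Compare trials to find order n where rate₂/rate₁ = ([A]₂/[A]₁)^n
Step 2: rate₂/rate₁ = 2.4480e-01/5.3312e-02 = 4.592
Step 3: [A]₂/[A]₁ = 0.6/0.28 = 2.143
Step 4: n = ln(4.592)/ln(2.143) = 2.00 ≈ 2
Step 5: The reaction is second order in A.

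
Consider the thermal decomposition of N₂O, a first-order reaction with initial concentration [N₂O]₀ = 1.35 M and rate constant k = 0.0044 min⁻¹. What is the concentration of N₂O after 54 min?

1.064 M

Step 1: For a first-order reaction: [N₂O] = [N₂O]₀ × e^(-kt)
Step 2: [N₂O] = 1.35 × e^(-0.0044 × 54)
Step 3: [N₂O] = 1.35 × e^(-0.2376)
Step 4: [N₂O] = 1.35 × 0.788518 = 1.064 M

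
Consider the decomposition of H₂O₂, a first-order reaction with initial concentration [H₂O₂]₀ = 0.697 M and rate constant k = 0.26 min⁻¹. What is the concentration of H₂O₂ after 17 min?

0.008388 M

Step 1: For a first-order reaction: [H₂O₂] = [H₂O₂]₀ × e^(-kt)
Step 2: [H₂O₂] = 0.697 × e^(-0.26 × 17)
Step 3: [H₂O₂] = 0.697 × e^(-4.42)
Step 4: [H₂O₂] = 0.697 × 0.0120342 = 0.008388 M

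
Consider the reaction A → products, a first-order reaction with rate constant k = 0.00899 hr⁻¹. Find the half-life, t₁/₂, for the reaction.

77.1 hr

Step 1: For a first-order reaction, t₁/₂ = ln(2)/k
Step 2: t₁/₂ = ln(2)/0.00899
Step 3: t₁/₂ = 0.6931/0.00899 = 77.1 hr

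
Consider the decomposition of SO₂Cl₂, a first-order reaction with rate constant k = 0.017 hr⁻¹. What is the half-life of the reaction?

40.77 hr

Step 1: For a first-order reaction, t₁/₂ = ln(2)/k
Step 2: t₁/₂ = ln(2)/0.017
Step 3: t₁/₂ = 0.6931/0.017 = 40.77 hr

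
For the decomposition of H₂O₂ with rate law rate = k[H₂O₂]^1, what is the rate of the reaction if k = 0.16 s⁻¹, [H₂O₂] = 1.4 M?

0.224 M/s

Step 1: Identify the rate law: rate = k[H₂O₂]^1
Step 2: Substitute values: rate = 0.16 × (1.4)^1
Step 3: Calculate: rate = 0.16 × 1.4 = 0.224 M/s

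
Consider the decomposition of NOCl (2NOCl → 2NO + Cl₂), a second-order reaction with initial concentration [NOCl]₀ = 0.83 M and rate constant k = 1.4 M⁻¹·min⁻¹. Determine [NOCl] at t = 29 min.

0.02392 M

Step 1: For a second-order reaction: 1/[NOCl] = 1/[NOCl]₀ + kt
Step 2: 1/[NOCl] = 1/0.83 + 1.4 × 29
Step 3: 1/[NOCl] = 1.205 + 40.6 = 41.8
Step 4: [NOCl] = 1/41.8 = 0.02392 M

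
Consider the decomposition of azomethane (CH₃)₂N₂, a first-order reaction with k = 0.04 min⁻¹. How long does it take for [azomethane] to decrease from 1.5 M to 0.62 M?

22.09 min

Step 1: For first-order: t = ln([azomethane]₀/[azomethane])/k
Step 2: t = ln(1.5/0.62)/0.04
Step 3: t = ln(2.419)/0.04
Step 4: t = 0.8835/0.04 = 22.09 min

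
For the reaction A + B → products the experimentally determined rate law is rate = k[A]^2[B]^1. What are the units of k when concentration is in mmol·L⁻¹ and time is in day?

(mmol·L⁻¹)⁻²·day⁻¹

Step 1: Overall order = 2 + 1 = 3.
Step 2: rate has units mmol·L⁻¹·day⁻¹; [A]^2[B]^1 has units (mmol·L⁻¹)^3.
Step 3: k = rate/([A]^2[B]^1), so units of k = (mmol·L⁻¹)^(1-3)·day⁻¹ = (mmol·L⁻¹)⁻²·day⁻¹.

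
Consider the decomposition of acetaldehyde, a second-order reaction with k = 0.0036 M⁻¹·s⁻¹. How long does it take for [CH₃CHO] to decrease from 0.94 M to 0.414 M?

375.5 s

Step 1: For second-order: t = (1/[CH₃CHO] - 1/[CH₃CHO]₀)/k
Step 2: t = (1/0.414 - 1/0.94)/0.0036
Step 3: t = (2.415 - 1.064)/0.0036
Step 4: t = 1.352/0.0036 = 375.5 s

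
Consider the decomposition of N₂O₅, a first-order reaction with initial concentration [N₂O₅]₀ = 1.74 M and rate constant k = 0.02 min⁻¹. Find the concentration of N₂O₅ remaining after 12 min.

1.369 M

Step 1: For a first-order reaction: [N₂O₅] = [N₂O₅]₀ × e^(-kt)
Step 2: [N₂O₅] = 1.74 × e^(-0.02 × 12)
Step 3: [N₂O₅] = 1.74 × e^(-0.24)
Step 4: [N₂O₅] = 1.74 × 0.786628 = 1.369 M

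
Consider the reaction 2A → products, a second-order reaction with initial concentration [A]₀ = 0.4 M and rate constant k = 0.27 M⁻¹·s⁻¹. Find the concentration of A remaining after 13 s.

0.1664 M

Step 1: For a second-order reaction: 1/[A] = 1/[A]₀ + kt
Step 2: 1/[A] = 1/0.4 + 0.27 × 13
Step 3: 1/[A] = 2.5 + 3.51 = 6.01
Step 4: [A] = 1/6.01 = 0.1664 M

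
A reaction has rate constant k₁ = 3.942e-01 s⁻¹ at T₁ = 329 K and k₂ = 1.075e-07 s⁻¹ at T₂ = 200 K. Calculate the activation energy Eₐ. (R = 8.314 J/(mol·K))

64.1 kJ/mol

Step 1: Use the two-temperature Arrhenius form: ln(k₂/k₁) = -Eₐ/R × (1/T₂ - 1/T₁)
Step 2: ln(k₂/k₁) = ln(1.075e-07/3.942e-01) = ln(2.72704e-07) = -15.1149
Step 3: 1/T₂ - 1/T₁ = 1/200 - 1/329 = 1.960486e-03 K⁻¹
Step 4: Eₐ = -R × ln(k₂/k₁) / (1/T₂ - 1/T₁) = -8.314 × -15.1149 / 1.960486e-03
Step 5: Eₐ = 6.4099e+04 J/mol = 64.1 kJ/mol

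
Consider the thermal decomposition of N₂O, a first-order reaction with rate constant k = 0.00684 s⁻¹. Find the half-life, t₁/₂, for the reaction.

101.3 s

Step 1: For a first-order reaction, t₁/₂ = ln(2)/k
Step 2: t₁/₂ = ln(2)/0.00684
Step 3: t₁/₂ = 0.6931/0.00684 = 101.3 s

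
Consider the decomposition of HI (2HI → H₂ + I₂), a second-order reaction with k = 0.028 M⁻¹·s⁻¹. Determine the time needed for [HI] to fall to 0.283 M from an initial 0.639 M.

70.31 s

Step 1: For second-order: t = (1/[HI] - 1/[HI]₀)/k
Step 2: t = (1/0.283 - 1/0.639)/0.028
Step 3: t = (3.534 - 1.565)/0.028
Step 4: t = 1.969/0.028 = 70.31 s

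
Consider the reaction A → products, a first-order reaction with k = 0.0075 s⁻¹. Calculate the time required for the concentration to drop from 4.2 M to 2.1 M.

92.42 s

Step 1: For first-order: t = ln([A]₀/[A])/k
Step 2: t = ln(4.2/2.1)/0.0075
Step 3: t = ln(2)/0.0075
Step 4: t = 0.6931/0.0075 = 92.42 s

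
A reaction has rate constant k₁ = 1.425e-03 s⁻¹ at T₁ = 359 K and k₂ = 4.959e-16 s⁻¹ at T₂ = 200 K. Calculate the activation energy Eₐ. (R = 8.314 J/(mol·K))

107.7 kJ/mol

Step 1: Use the two-temperature Arrhenius form: ln(k₂/k₁) = -Eₐ/R × (1/T₂ - 1/T₁)
Step 2: ln(k₂/k₁) = ln(4.959e-16/1.425e-03) = ln(3.48e-13) = -28.6866
Step 3: 1/T₂ - 1/T₁ = 1/200 - 1/359 = 2.214485e-03 K⁻¹
Step 4: Eₐ = -R × ln(k₂/k₁) / (1/T₂ - 1/T₁) = -8.314 × -28.6866 / 2.214485e-03
Step 5: Eₐ = 1.0770e+05 J/mol = 107.7 kJ/mol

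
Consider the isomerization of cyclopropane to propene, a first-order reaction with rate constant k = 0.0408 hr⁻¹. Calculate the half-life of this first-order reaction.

16.99 hr

Step 1: For a first-order reaction, t₁/₂ = ln(2)/k
Step 2: t₁/₂ = ln(2)/0.0408
Step 3: t₁/₂ = 0.6931/0.0408 = 16.99 hr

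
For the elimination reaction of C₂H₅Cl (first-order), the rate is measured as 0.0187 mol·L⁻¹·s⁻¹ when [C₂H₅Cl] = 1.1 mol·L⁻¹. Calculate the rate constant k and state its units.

0.017 s⁻¹

Step 1: rate = k[C₂H₅Cl]^1, so k = rate / [C₂H₅Cl]^1.
Step 2: k = 0.0187 / (1.1)^1 = 0.0187 / 1.1.
Step 3: k = 0.017 s⁻¹.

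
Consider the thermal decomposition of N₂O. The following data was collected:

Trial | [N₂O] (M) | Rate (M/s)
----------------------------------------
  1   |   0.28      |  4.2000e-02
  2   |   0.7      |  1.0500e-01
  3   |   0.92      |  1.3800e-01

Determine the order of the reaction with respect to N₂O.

first order (1)

Step 1: Compare trials to find order n where rate₂/rate₁ = ([N₂O]₂/[N₂O]₁)^n
Step 2: rate₂/rate₁ = 1.0500e-01/4.2000e-02 = 2.5
Step 3: [N₂O]₂/[N₂O]₁ = 0.7/0.28 = 2.5
Step 4: n = ln(2.5)/ln(2.5) = 1.00 ≈ 1
Step 5: The reaction is first order in N₂O.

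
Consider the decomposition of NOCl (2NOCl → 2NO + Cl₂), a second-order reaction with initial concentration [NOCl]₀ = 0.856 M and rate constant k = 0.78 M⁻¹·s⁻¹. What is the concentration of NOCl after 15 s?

0.07771 M

Step 1: For a second-order reaction: 1/[NOCl] = 1/[NOCl]₀ + kt
Step 2: 1/[NOCl] = 1/0.856 + 0.78 × 15
Step 3: 1/[NOCl] = 1.168 + 11.7 = 12.87
Step 4: [NOCl] = 1/12.87 = 0.07771 M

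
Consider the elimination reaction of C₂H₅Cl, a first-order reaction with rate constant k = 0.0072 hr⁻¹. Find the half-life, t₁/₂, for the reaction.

96.27 hr

Step 1: For a first-order reaction, t₁/₂ = ln(2)/k
Step 2: t₁/₂ = ln(2)/0.0072
Step 3: t₁/₂ = 0.6931/0.0072 = 96.27 hr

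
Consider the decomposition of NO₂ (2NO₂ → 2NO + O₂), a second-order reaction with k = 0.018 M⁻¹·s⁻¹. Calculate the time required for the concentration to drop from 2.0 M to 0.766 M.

44.75 s

Step 1: For second-order: t = (1/[NO₂] - 1/[NO₂]₀)/k
Step 2: t = (1/0.766 - 1/2.0)/0.018
Step 3: t = (1.305 - 0.5)/0.018
Step 4: t = 0.8055/0.018 = 44.75 s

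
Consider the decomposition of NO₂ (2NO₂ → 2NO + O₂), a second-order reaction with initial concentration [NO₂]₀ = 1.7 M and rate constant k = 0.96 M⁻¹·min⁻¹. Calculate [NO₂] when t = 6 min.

0.1575 M

Step 1: For a second-order reaction: 1/[NO₂] = 1/[NO₂]₀ + kt
Step 2: 1/[NO₂] = 1/1.7 + 0.96 × 6
Step 3: 1/[NO₂] = 0.5882 + 5.76 = 6.348
Step 4: [NO₂] = 1/6.348 = 0.1575 M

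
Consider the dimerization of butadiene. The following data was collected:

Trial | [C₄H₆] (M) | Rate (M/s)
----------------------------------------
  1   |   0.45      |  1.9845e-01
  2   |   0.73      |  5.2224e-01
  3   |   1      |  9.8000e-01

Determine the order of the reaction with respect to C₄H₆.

second order (2)

Step 1: Compare trials to find order n where rate₂/rate₁ = ([C₄H₆]₂/[C₄H₆]₁)^n
Step 2: rate₂/rate₁ = 5.2224e-01/1.9845e-01 = 2.632
Step 3: [C₄H₆]₂/[C₄H₆]₁ = 0.73/0.45 = 1.622
Step 4: n = ln(2.632)/ln(1.622) = 2.00 ≈ 2
Step 5: The reaction is second order in C₄H₆.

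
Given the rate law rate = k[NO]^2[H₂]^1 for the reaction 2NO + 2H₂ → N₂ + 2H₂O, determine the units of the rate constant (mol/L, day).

(mol/L)⁻²·day⁻¹

Step 1: Overall order = 2 + 1 = 3.
Step 2: rate has units mol/L·day⁻¹; [NO]^2[H₂]^1 has units (mol/L)^3.
Step 3: k = rate/([NO]^2[H₂]^1), so units of k = (mol/L)^(1-3)·day⁻¹ = (mol/L)⁻²·day⁻¹.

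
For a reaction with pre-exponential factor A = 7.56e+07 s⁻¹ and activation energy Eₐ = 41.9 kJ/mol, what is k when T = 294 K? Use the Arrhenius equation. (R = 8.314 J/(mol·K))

2.72e+00 s⁻¹

Step 1: Use the Arrhenius equation: k = A × exp(-Eₐ/RT)
Step 2: Convert Eₐ to J/mol: 41.9 kJ/mol = 41900 J/mol
Step 3: Calculate the exponent: -Eₐ/(RT) = -41900/(8.314 × 294) = -17.14181
Step 4: k = 7.56e+07 × exp(-17.14181)
Step 5: k = 7.56e+07 × 3.59258e-08 = 2.7160e+00 s⁻¹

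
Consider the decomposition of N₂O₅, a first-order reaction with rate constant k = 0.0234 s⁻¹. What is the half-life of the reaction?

29.62 s

Step 1: For a first-order reaction, t₁/₂ = ln(2)/k
Step 2: t₁/₂ = ln(2)/0.0234
Step 3: t₁/₂ = 0.6931/0.0234 = 29.62 s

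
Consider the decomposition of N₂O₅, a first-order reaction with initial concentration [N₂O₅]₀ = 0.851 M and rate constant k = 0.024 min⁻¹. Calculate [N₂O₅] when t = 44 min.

0.296 M

Step 1: For a first-order reaction: [N₂O₅] = [N₂O₅]₀ × e^(-kt)
Step 2: [N₂O₅] = 0.851 × e^(-0.024 × 44)
Step 3: [N₂O₅] = 0.851 × e^(-1.056)
Step 4: [N₂O₅] = 0.851 × 0.347844 = 0.296 M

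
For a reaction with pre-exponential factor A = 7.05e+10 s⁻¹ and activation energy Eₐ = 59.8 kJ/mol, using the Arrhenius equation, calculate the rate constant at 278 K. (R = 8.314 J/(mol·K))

4.09e-01 s⁻¹

Step 1: Use the Arrhenius equation: k = A × exp(-Eₐ/RT)
Step 2: Convert Eₐ to J/mol: 59.8 kJ/mol = 59800 J/mol
Step 3: Calculate the exponent: -Eₐ/(RT) = -59800/(8.314 × 278) = -25.87297
Step 4: k = 7.05e+10 × exp(-25.87297)
Step 5: k = 7.05e+10 × 5.80112e-12 = 4.0898e-01 s⁻¹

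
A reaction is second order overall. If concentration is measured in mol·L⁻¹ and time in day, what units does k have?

(mol·L⁻¹)⁻¹·day⁻¹

Step 1: For overall order n, rate = k × (concentration)^n.
Step 2: Rate has units mol·L⁻¹·day⁻¹; concentration term has units (mol·L⁻¹)^2.
Step 3: k = rate / (concentration)^n, so units of k = (mol·L⁻¹)^(1-2)·day⁻¹ = (mol·L⁻¹)⁻¹·day⁻¹.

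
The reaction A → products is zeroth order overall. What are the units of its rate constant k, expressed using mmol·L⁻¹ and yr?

mmol·L⁻¹·yr⁻¹

Step 1: For overall order n, rate = k × (concentration)^n.
Step 2: Rate has units mmol·L⁻¹·yr⁻¹; concentration term has units (mmol·L⁻¹)^0.
Step 3: k = rate / (concentration)^n, so units of k = (mmol·L⁻¹)^(1-0)·yr⁻¹ = mmol·L⁻¹·yr⁻¹.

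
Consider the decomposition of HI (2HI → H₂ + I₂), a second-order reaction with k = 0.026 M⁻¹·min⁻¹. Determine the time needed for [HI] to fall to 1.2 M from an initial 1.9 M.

11.81 min

Step 1: For second-order: t = (1/[HI] - 1/[HI]₀)/k
Step 2: t = (1/1.2 - 1/1.9)/0.026
Step 3: t = (0.8333 - 0.5263)/0.026
Step 4: t = 0.307/0.026 = 11.81 min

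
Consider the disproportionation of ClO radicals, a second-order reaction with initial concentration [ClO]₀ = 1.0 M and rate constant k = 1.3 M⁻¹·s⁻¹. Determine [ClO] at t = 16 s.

0.04587 M

Step 1: For a second-order reaction: 1/[ClO] = 1/[ClO]₀ + kt
Step 2: 1/[ClO] = 1/1.0 + 1.3 × 16
Step 3: 1/[ClO] = 1 + 20.8 = 21.8
Step 4: [ClO] = 1/21.8 = 0.04587 M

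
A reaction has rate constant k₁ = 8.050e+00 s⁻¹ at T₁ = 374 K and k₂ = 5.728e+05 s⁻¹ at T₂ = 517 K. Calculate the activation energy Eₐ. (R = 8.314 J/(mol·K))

125.6 kJ/mol

Step 1: Use the two-temperature Arrhenius form: ln(k₂/k₁) = -Eₐ/R × (1/T₂ - 1/T₁)
Step 2: ln(k₂/k₁) = ln(5.728e+05/8.050e+00) = ln(71155.3) = 11.1726
Step 3: 1/T₂ - 1/T₁ = 1/517 - 1/374 = -7.395608e-04 K⁻¹
Step 4: Eₐ = -R × ln(k₂/k₁) / (1/T₂ - 1/T₁) = -8.314 × 11.1726 / -7.395608e-04
Step 5: Eₐ = 1.2560e+05 J/mol = 125.6 kJ/mol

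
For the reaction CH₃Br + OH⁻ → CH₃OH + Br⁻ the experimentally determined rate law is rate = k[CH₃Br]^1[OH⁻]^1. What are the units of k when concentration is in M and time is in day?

M⁻¹·day⁻¹

Step 1: Overall order = 1 + 1 = 2.
Step 2: rate has units M·day⁻¹; [CH₃Br]^1[OH⁻]^1 has units M^2.
Step 3: k = rate/([CH₃Br]^1[OH⁻]^1), so units of k = M^(1-2)·day⁻¹ = M⁻¹·day⁻¹.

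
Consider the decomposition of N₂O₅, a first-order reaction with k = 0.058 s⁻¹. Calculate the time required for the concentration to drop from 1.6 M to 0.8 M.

11.95 s

Step 1: For first-order: t = ln([N₂O₅]₀/[N₂O₅])/k
Step 2: t = ln(1.6/0.8)/0.058
Step 3: t = ln(2)/0.058
Step 4: t = 0.6931/0.058 = 11.95 s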